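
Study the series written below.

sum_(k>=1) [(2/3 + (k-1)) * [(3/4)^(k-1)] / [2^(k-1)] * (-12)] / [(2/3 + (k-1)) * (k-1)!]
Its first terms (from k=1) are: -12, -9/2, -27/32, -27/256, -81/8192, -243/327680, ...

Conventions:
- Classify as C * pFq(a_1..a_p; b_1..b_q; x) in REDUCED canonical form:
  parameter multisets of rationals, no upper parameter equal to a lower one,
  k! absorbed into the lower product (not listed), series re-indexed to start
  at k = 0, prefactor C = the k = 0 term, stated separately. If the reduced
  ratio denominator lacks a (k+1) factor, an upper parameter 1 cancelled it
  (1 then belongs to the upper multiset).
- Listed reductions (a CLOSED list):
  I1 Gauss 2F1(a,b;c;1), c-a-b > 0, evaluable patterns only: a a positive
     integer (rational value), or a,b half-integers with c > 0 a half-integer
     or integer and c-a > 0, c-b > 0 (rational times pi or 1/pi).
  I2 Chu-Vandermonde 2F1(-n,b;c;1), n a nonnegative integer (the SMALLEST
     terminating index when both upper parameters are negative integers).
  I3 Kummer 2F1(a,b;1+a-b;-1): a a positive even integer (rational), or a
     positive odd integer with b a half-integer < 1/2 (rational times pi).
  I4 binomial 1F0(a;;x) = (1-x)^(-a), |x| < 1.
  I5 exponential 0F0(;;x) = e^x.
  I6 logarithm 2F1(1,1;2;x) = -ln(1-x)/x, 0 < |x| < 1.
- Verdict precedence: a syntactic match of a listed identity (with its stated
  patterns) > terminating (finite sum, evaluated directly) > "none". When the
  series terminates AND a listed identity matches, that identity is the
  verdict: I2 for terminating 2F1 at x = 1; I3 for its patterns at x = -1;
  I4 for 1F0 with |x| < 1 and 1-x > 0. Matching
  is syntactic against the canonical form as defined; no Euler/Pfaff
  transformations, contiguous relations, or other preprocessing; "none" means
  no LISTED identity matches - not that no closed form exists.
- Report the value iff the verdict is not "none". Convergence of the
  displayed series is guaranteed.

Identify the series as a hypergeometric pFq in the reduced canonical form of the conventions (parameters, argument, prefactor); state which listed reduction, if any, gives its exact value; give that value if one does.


This is -12 * 0F0(-; -; 3/8) in reduced canonical form. Verdict: exponential (I5) fires (the 0F0 exponential series at x = 3/8). Value: (-12) * e^(3/8).

Key step: t_0 = -12 here, and striking the common factor k + 2/3 reduces the term (prefactor -12).
Adjacent-term ratio: r(k) = (3/8) * 1 / [(k+1)] - rational in k. x = (3/8); t_0 = -12; negate the roots.


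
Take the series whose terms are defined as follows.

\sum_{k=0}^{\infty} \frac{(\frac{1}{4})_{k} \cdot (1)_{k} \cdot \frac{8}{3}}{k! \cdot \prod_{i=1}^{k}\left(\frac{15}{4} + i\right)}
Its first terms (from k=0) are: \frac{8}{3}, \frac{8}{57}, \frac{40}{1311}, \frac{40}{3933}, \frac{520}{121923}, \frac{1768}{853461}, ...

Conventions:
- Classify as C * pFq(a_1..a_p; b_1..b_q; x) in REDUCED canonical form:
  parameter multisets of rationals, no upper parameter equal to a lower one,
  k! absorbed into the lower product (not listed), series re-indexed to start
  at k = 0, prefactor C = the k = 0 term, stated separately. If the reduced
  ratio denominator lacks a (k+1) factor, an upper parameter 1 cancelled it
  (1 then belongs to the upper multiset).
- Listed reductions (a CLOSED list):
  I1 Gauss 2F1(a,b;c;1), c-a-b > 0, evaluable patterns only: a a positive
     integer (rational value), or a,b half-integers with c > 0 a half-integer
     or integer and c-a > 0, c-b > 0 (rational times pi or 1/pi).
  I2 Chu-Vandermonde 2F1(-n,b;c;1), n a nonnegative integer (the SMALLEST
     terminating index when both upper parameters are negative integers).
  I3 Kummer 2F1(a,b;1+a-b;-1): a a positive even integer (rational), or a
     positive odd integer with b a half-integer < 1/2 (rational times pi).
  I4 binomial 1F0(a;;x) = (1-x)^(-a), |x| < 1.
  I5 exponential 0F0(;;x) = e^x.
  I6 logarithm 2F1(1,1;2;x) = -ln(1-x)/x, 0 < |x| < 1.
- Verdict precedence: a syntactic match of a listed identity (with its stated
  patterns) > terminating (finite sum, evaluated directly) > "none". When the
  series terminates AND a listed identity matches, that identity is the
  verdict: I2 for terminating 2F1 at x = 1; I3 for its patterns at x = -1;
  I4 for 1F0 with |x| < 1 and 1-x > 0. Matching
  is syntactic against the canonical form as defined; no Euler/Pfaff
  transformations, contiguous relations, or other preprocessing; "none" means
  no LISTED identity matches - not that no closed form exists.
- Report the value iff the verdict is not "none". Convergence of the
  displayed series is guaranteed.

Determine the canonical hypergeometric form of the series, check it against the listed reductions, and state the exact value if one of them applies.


The tell: x = 1 and the lower running product (C = 8/3) is a rising factorial.
Consecutive-term ratio: r(k) = 1 * (k+\frac{1}{4}) (k+1) / [(k+\frac{19}{4}) (k+1)] ; factor over Q: parameters, x = 1, and C = \frac{8}{3}.

Canonical form: C = \frac{8}{3} times 2F1 with upper {\frac{1}{4}, 1}, lower {\frac{19}{4}}, x = 1. Verdict (x = 1): Gauss's theorem (I1) applies (x = 1: the Gamma ratio telescopes since c-a-b = 7/2 > 0 and a = 1 in Z>0). Sum: \frac{20}{7}.


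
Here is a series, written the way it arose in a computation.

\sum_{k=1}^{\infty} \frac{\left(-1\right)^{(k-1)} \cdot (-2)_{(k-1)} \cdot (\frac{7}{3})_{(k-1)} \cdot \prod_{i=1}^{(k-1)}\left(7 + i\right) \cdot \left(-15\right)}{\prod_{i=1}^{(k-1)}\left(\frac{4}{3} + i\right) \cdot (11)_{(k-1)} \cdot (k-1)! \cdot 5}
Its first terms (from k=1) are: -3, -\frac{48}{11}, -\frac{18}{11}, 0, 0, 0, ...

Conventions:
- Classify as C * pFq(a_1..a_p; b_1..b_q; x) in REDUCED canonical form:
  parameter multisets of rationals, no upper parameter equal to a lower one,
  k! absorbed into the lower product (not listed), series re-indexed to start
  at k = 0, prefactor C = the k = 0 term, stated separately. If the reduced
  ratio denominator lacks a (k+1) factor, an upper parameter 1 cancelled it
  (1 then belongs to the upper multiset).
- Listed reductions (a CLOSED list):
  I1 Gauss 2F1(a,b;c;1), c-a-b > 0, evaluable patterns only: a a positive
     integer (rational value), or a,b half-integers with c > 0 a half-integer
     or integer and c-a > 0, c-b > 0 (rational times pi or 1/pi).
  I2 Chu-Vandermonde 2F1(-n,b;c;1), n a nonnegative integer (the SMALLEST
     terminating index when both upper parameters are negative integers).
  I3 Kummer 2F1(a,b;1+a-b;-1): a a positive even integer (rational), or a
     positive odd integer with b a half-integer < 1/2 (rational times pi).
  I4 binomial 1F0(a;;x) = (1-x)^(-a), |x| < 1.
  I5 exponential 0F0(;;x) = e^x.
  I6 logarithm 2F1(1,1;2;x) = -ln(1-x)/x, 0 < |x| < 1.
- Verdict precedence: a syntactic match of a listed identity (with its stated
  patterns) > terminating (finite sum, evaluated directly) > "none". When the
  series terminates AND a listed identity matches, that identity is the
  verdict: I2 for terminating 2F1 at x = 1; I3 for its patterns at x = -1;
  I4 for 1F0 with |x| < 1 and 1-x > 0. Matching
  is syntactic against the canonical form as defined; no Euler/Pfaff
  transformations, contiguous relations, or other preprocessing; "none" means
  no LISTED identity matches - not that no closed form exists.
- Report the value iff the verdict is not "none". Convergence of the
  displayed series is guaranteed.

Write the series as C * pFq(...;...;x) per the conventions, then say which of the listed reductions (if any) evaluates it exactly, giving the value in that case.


Reduced: x = -1, 2F1, upper = {-2, 8}, lower = {11}, C = -3. Verdict: the Kummer evaluation I3 matches (x = -1; c = 11 equals 1+a-b for upper {-2, 8}: listed pattern). Value: -9.

First insight: with t_0 = -3, the constant factors (C = -3) combine into one prefactor.
Adjacent-term ratio: r(k) = -1 * (k-2) (k+8) / [(k+11) (k+1)] - rational in k. x = -1; t_0 = -3; negate the roots.


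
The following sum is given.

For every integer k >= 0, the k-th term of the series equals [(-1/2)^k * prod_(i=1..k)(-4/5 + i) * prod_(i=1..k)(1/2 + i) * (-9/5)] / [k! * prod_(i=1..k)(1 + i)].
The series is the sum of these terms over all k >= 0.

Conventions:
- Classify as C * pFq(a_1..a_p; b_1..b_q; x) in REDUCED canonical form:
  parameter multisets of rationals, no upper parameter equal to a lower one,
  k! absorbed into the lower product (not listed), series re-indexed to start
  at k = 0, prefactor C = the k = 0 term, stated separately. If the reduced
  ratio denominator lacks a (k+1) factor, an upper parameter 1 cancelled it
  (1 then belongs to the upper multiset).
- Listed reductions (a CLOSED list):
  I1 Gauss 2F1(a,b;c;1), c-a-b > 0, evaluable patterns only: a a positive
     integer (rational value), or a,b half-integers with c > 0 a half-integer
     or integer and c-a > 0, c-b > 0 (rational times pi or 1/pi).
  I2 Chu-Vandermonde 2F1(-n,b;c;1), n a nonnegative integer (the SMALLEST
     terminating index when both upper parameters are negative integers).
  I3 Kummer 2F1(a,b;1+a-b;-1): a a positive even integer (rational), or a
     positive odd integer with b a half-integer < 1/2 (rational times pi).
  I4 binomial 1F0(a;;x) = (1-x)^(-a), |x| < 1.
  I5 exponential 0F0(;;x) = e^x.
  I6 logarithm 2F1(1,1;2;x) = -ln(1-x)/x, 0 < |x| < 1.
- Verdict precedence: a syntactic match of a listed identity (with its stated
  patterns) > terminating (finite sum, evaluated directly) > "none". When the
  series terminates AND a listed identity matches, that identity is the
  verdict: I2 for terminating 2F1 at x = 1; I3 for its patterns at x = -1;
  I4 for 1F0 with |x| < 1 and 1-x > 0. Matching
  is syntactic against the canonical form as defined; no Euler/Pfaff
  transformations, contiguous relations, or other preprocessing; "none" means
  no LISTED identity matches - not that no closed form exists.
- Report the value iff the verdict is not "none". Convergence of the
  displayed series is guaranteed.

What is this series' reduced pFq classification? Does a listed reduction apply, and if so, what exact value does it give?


x = -1/2 here; the reduced form reads 2F1, upper {1/5, 3/2}, lower {2}, C = -9/5. Verdict: none. No listed pattern accepts 2F1(1/5, 3/2; 2; -1/2).

Key observation: x = (-1/2) and the running product (C = -9/5) telescopes to a rising factorial.
Term ratio: r(k) = (-1/2) * (k+1/5) (k+3/2) / [(k+2) (k+1)] ; factor over Q: parameters, x = (-1/2), and C = -9/5.


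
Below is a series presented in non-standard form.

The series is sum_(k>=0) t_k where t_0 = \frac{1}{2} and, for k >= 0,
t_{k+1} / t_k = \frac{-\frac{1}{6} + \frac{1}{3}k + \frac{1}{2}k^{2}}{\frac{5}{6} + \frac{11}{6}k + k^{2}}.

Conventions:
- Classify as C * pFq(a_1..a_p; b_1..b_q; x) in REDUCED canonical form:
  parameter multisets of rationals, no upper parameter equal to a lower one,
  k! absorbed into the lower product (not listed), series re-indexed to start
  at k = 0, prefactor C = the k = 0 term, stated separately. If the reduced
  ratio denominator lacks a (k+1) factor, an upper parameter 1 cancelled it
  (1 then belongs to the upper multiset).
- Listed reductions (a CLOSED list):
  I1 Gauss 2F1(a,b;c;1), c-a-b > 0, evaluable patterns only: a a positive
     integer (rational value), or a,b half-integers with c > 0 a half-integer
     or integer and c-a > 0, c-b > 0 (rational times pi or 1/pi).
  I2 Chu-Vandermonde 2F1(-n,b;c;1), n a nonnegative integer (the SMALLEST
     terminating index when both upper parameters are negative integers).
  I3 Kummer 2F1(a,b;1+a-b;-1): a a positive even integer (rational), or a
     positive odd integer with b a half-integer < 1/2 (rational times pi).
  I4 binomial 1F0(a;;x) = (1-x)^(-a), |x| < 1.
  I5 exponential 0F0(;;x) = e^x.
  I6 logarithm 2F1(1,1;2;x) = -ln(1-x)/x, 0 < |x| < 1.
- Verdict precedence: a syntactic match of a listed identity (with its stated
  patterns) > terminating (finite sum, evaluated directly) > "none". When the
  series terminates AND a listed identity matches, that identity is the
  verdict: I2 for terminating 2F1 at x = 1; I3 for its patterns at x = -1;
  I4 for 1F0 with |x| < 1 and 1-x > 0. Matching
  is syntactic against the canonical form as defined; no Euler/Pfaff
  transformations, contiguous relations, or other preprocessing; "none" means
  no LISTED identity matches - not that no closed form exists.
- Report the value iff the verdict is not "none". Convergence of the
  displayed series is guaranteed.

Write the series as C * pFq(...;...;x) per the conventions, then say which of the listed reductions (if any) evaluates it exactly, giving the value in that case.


Prefactor \frac{1}{2}, argument \frac{1}{2}: 2F1 with upper {-\frac{1}{3}, 1} over lower {\frac{5}{6}}. Verdict: none. Every listed pattern misses the 2F1 form at \frac{1}{2}, upper {-\frac{1}{3}, 1}.

Key step: t_0 being \frac{1}{2}, factor the ratio over Q (prefactor 1/2): negated roots = parameters.
Step ratio: r(k) = \frac{1}{2} * (k-\frac{1}{3}) (k+1) / [(k+\frac{5}{6}) (k+1)] - rational in k. x = \frac{1}{2}; t_0 = \frac{1}{2}; negate the roots.


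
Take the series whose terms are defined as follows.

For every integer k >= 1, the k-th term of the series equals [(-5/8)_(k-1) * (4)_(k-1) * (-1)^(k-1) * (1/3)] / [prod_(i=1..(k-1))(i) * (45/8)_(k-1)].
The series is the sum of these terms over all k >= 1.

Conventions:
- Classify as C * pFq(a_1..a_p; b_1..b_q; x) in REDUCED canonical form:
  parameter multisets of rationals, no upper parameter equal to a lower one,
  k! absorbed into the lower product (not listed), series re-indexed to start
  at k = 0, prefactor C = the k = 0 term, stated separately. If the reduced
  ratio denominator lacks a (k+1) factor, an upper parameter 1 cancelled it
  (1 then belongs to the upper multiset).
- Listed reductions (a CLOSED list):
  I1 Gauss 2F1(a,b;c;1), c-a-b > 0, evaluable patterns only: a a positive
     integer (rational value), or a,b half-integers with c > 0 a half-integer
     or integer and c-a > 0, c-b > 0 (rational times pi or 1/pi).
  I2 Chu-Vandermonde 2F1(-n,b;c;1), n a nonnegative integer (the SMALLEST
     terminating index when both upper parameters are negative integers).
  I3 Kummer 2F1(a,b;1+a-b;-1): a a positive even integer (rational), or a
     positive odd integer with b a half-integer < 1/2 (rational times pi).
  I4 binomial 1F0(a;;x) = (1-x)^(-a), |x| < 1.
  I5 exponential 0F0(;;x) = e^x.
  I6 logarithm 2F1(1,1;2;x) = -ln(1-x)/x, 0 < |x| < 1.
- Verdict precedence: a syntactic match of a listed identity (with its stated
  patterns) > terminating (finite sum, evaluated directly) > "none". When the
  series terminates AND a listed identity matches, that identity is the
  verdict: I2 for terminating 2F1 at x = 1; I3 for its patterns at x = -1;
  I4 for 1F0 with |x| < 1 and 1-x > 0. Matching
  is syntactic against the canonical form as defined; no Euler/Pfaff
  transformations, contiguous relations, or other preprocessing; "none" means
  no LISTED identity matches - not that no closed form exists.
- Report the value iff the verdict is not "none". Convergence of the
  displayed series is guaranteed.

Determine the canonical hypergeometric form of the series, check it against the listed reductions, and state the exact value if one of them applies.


Key observation: from the first term 1/3: the product of the first k integers (C = 1/3, x = -1) is k!.
Step ratio: r(k) = (-1) * (k-5/8) (k+4) / [(k+45/8) (k+1)] - rational in k. x = (-1); t_0 = 1/3; negate the roots.

x = -1 here; the reduced form reads 2F1, upper {-5/8, 4}, lower {45/8}, C = 1/3. Verdict: Kummer (I3) fires (x = -1; c = 45/8 equals 1+a-b for upper {-5/8, 4}: listed pattern). Its exact value is 1073/2304.


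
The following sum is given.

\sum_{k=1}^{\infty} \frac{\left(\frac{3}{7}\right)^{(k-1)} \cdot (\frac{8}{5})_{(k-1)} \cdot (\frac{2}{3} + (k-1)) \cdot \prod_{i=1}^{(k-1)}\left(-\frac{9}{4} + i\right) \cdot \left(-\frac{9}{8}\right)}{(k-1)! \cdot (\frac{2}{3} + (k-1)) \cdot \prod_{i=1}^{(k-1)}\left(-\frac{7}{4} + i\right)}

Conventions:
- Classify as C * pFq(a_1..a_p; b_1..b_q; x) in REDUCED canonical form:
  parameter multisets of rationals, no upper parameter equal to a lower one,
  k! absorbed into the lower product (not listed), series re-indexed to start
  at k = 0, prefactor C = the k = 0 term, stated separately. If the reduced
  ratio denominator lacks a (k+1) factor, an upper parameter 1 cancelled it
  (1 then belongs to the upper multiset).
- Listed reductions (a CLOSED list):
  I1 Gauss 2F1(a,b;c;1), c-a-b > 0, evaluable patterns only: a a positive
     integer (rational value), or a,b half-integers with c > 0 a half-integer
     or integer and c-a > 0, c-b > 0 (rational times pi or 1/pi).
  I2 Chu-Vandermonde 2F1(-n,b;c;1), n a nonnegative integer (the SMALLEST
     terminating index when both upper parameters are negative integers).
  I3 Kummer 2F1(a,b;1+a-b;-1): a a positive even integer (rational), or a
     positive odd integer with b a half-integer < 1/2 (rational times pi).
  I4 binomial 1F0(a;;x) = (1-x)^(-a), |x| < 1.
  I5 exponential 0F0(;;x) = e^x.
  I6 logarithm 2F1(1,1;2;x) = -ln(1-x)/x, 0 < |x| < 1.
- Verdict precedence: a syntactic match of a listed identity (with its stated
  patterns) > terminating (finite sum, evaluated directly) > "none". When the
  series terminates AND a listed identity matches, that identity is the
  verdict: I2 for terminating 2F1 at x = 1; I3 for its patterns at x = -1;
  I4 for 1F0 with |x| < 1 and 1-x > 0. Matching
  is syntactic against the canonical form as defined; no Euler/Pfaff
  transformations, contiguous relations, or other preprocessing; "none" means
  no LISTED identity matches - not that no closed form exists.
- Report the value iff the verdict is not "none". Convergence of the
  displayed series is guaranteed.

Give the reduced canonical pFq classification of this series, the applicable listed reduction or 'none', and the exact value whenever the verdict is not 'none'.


Reduced: x = \frac{3}{7}, 2F1, upper = {-\frac{5}{4}, \frac{8}{5}}, lower = {-\frac{3}{4}}, C = -\frac{9}{8}. Verdict: none here - no I1-I6 shape fits x = \frac{3}{7} with lower {-\frac{3}{4}}.

Key step: from the first term -\frac{9}{8}: the running product (C = -9/8, x = 3/7) telescopes to a rising factorial.
Ratio: r(k) = \frac{3}{7} * (k-\frac{5}{4}) (k+\frac{8}{5}) / [(k-\frac{3}{4}) (k+1)] - rational in k, leading ratio \frac{3}{7}; with t_0 = -\frac{9}{8}, classification follows.


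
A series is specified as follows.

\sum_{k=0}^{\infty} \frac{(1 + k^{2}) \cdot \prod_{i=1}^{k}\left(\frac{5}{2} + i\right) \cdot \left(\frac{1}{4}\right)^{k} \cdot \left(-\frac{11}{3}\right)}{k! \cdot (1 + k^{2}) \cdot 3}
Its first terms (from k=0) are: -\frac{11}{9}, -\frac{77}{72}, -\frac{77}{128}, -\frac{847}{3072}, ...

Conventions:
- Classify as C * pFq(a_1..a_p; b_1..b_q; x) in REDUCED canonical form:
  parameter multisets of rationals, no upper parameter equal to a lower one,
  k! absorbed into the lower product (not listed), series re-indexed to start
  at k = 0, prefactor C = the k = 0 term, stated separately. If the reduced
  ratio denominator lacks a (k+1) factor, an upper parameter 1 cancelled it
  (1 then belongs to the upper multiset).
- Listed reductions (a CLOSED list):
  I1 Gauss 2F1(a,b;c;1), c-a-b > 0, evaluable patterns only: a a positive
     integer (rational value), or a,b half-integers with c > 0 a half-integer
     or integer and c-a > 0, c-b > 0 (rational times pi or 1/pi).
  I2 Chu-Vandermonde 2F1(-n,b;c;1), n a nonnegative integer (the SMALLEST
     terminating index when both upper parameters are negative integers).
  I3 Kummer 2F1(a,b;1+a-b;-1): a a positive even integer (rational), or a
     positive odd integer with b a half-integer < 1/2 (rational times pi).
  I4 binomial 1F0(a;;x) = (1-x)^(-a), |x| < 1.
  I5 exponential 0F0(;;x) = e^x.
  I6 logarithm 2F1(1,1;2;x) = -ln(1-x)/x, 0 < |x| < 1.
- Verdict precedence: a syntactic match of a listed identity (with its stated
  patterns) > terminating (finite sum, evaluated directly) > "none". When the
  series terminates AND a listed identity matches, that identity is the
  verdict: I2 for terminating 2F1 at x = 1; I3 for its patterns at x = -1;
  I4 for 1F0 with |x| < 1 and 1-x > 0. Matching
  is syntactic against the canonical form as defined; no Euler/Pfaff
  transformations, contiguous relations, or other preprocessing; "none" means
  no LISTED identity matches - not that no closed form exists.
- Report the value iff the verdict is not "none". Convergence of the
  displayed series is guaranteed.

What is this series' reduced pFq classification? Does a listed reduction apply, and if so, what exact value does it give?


This is -\frac{11}{9} * 1F0(\frac{7}{2}; -; \frac{1}{4}) in reduced canonical form. Verdict: this is the I4 binomial reduction (the 1F0 binomial series: exponent -7/2, x = \frac{1}{4}). Sum: \left(-\frac{11}{9}\right) \cdot \left(\frac{3}{4}\right)^{-\frac{7}{2}}.

First insight: t_0 being -\frac{11}{9}, k^2 + 1 divides numerator and denominator alike; C = -11/9 after cancelling.
Adjacent-term ratio: r(k) = \frac{1}{4} * (k+\frac{7}{2}) / [(k+1)] - rational in k, leading ratio \frac{1}{4}; with t_0 = -\frac{11}{9}, classification follows.


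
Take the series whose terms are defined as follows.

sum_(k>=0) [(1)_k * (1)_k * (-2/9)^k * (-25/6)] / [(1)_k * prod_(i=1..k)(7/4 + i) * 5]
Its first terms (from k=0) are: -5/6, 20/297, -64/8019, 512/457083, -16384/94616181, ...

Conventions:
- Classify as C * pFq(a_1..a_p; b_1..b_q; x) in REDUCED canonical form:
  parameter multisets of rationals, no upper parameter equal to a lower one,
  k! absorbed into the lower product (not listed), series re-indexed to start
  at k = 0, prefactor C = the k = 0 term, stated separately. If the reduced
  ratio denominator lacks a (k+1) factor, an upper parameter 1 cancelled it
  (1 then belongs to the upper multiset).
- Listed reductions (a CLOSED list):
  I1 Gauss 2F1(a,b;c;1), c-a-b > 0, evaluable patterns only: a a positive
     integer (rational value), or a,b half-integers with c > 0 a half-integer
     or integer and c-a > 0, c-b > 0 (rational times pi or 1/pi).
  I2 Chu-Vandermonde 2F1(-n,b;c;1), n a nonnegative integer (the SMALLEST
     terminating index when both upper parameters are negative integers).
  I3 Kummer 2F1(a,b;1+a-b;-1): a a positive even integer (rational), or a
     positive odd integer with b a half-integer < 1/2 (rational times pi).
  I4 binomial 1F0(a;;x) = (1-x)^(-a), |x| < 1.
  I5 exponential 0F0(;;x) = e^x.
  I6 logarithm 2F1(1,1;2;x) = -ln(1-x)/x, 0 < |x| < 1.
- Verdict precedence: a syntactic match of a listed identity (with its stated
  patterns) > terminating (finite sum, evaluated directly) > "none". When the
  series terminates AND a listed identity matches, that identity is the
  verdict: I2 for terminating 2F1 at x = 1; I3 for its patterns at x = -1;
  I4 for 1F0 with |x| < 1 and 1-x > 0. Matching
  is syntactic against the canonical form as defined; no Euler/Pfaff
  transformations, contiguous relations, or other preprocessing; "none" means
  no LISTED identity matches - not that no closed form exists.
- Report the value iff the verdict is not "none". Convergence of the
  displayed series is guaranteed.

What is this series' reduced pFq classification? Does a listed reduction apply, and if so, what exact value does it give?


Reduced: x = -2/9, 2F1, upper = {1, 1}, lower = {11/4}, C = -5/6. Verdict: none - at argument -2/9 the multisets {1, 1} ; {11/4} match no listed identity.

Key observation: from the first term -5/6: the constant factors (C = -5/6, x = -2/9) combine into one prefactor.
Adjacent-term ratio: r(k) = (-2/9) * (k+1) (k+1) / [(k+11/4) (k+1)] - rational; roots negated = parameters, x = (-2/9), C = -5/6.


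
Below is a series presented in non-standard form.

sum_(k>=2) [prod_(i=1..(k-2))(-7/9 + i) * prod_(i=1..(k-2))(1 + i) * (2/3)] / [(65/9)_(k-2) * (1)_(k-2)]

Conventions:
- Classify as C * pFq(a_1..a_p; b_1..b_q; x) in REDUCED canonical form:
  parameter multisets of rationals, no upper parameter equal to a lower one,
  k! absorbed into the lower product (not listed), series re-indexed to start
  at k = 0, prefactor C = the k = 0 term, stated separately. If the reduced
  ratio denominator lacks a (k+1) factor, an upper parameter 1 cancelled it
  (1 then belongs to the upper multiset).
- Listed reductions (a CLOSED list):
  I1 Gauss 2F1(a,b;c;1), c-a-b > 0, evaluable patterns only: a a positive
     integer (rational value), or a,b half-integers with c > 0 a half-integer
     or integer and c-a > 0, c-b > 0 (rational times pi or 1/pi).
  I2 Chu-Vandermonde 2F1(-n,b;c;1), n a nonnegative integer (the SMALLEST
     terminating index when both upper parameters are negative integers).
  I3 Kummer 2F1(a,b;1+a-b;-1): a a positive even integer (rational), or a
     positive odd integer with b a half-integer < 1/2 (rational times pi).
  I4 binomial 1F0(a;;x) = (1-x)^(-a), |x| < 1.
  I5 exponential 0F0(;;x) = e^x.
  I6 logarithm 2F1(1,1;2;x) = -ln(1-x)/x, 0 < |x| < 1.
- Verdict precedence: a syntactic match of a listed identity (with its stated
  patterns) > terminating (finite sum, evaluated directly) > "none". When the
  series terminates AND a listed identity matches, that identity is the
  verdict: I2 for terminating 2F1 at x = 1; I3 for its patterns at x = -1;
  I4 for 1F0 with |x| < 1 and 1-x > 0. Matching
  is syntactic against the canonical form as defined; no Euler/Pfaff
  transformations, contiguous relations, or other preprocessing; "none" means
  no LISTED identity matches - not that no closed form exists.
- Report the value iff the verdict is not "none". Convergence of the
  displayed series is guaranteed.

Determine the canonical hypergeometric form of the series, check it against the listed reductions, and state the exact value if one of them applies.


With C = 2/3: the canonical form is 2F1(2/9, 2; 65/9; 1). Verdict: this is Gauss (I1, integer-parameter pattern) (x = 1: the Gamma ratio telescopes since c-a-b = 5 > 0 and a = 2 in Z>0). Its exact value is 2632/3645.

Key observation: with t_0 = 2/3, the running product (C = 2/3) telescopes to a rising factorial.
Ratio: r(k) = 1 * (k+2/9) (k+2) / [(k+65/9) (k+1)] ; factor over Q: parameters, x = 1, and C = 2/3.


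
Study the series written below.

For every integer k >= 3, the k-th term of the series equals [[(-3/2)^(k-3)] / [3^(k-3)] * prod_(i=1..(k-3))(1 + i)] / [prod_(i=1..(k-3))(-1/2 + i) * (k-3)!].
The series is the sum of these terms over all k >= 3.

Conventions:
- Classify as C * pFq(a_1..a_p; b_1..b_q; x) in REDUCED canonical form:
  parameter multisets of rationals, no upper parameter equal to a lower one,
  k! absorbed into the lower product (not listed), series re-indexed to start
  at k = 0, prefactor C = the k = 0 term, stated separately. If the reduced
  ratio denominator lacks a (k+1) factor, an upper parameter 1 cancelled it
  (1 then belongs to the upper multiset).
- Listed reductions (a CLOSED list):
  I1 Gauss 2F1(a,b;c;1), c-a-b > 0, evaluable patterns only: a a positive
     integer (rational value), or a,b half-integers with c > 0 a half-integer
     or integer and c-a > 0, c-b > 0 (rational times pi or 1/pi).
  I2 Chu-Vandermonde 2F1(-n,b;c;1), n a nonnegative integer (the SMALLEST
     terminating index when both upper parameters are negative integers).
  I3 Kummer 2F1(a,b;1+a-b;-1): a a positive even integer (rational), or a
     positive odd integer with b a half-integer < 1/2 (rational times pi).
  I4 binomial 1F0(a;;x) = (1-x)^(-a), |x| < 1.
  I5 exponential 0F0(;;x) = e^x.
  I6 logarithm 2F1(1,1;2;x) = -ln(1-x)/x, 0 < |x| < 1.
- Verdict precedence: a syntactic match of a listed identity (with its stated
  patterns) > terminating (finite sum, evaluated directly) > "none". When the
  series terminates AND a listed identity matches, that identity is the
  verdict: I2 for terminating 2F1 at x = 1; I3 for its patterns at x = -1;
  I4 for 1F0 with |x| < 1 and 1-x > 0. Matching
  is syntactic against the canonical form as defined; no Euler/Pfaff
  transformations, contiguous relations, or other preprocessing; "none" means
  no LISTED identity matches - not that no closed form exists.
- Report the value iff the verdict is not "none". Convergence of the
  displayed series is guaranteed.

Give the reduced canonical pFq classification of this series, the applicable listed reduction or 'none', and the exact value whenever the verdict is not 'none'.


This is 1 * 1F1(2; 1/2; -1/2) in reduced canonical form. Verdict: none - at argument -1/2 the multisets {2} ; {1/2} match no listed identity.

Structural cue: with t_0 = 1, the two k-th powers (C = 1, x = -1/2) combine into one argument.
Step ratio: r(k) = (-1/2) * (k+2) / [(k+1/2) (k+1)] - rational in k. x = (-1/2); t_0 = 1; negate the roots.


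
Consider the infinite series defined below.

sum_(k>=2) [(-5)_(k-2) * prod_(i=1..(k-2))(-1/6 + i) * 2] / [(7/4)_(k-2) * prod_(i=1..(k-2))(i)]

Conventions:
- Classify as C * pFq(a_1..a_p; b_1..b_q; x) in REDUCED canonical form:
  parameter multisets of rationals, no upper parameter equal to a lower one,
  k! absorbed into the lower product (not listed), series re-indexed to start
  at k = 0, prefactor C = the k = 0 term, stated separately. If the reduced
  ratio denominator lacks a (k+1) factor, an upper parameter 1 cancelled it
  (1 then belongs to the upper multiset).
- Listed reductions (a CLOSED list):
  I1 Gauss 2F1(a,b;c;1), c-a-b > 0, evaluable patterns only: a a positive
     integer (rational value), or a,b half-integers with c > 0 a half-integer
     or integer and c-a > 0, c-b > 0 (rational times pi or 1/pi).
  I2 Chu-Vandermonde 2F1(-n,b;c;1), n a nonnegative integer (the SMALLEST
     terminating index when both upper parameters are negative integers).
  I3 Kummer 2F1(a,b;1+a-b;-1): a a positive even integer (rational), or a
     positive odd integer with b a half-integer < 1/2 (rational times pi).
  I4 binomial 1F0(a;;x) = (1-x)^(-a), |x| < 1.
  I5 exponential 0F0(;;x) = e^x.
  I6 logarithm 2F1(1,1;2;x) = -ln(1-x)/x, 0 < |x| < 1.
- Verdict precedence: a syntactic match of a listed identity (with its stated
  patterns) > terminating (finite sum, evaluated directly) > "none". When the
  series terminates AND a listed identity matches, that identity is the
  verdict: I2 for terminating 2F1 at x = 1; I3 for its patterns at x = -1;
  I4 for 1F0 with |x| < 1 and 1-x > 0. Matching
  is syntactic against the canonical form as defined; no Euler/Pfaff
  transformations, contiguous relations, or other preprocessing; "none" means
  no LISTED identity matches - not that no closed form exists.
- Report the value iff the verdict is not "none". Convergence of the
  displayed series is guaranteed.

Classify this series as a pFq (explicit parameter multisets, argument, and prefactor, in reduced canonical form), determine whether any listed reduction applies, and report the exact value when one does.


Prefactor 2, argument 1: 2F1 with upper {-5, 5/6} over lower {7/4}. Verdict: Chu-Vandermonde (I2) applies (terminating 2F1 at x = 1 with n = 5, b = 5/6, c = 7/4). Sum: 5546/13851.

First insight: with t_0 = 2, the running product (C = 2, x = 1) telescopes to a rising factorial.
Step ratio: r(k) = 1 * (k-5) (k+5/6) / [(k+7/4) (k+1)] - rational; roots negated = parameters, x = 1, C = 2.


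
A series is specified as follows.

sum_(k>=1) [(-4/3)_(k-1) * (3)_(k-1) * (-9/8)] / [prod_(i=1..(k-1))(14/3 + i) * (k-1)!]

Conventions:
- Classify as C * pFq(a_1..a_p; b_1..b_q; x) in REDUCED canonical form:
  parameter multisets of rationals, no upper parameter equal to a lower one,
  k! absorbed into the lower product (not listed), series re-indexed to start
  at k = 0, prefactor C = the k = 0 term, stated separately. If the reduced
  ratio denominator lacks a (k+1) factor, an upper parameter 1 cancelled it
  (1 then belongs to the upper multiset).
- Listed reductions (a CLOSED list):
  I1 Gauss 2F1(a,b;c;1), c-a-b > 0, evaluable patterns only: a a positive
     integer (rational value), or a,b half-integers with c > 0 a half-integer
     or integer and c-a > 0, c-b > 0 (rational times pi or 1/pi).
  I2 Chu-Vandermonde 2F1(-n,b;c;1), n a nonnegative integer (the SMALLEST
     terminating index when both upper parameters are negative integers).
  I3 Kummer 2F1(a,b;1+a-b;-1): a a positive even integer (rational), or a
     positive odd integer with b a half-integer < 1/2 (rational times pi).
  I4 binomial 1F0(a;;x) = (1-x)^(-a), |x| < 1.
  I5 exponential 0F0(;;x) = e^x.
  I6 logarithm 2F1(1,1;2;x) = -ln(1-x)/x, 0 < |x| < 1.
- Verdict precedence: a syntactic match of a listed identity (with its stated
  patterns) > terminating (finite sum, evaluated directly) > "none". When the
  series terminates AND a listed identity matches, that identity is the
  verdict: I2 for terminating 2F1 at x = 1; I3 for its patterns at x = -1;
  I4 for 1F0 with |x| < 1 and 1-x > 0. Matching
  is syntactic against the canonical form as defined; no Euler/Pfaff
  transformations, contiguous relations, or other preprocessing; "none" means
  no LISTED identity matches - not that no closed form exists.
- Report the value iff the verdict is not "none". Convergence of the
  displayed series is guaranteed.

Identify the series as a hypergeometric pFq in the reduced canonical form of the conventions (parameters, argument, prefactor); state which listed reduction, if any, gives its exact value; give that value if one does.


With C = -9/8: the canonical form is 2F1(-4/3, 3; 17/3; 1). Verdict at x = 1: the Gauss summation I1 matches (x = 1: the Gamma ratio telescopes since c-a-b = 4 > 0 and a = 3 in Z>0). Exact value: -77/180.

First insight: with t_0 = -9/8, the lower running product (C = -9/8) is a rising factorial.
Adjacent-term ratio: r(k) = 1 * (k-4/3) (k+3) / [(k+17/3) (k+1)] ; factor over Q: parameters, x = 1, and C = -9/8.


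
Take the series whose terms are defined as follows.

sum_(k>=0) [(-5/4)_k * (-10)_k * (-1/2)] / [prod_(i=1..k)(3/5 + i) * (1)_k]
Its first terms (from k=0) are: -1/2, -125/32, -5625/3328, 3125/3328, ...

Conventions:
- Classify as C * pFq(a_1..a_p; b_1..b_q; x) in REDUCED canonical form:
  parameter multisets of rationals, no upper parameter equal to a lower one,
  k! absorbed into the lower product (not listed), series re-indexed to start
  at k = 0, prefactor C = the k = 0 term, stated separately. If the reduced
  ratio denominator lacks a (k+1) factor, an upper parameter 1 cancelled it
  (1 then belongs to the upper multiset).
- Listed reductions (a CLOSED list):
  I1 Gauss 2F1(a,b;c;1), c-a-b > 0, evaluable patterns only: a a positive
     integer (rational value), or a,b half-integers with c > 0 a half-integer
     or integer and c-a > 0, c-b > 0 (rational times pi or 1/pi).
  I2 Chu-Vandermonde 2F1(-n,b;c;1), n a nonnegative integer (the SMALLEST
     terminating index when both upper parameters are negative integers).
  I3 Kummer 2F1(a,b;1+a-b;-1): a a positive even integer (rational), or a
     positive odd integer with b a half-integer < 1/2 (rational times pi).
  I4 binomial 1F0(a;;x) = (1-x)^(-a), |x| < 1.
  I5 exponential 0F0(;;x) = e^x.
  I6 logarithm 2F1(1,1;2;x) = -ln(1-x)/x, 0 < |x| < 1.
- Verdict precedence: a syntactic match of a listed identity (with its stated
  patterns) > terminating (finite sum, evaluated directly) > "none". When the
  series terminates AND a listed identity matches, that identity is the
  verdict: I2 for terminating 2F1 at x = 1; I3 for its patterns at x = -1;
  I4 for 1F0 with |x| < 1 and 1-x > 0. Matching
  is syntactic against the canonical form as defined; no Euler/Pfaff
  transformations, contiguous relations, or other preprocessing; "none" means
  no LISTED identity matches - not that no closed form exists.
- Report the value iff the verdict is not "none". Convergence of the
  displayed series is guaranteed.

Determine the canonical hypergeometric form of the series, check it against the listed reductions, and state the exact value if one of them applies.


The series (x = 1) is 2F1: upper {-10, -5/4}, lower {8/5}, prefactor -1/2. Verdict (x = 1): Chu-Vandermonde (I2) applies (terminating 2F1 at x = 1 with n = 10, b = -5/4, c = 8/5). Its exact value is -1247148795168591/225129300754432.

First insight: x = 1 and the lower running product (C = -1/2, x = 1) is a rising factorial.
Step ratio: r(k) = 1 * (k-10) (k-5/4) / [(k+8/5) (k+1)] ; factor over Q: parameters, x = 1, and C = -1/2.


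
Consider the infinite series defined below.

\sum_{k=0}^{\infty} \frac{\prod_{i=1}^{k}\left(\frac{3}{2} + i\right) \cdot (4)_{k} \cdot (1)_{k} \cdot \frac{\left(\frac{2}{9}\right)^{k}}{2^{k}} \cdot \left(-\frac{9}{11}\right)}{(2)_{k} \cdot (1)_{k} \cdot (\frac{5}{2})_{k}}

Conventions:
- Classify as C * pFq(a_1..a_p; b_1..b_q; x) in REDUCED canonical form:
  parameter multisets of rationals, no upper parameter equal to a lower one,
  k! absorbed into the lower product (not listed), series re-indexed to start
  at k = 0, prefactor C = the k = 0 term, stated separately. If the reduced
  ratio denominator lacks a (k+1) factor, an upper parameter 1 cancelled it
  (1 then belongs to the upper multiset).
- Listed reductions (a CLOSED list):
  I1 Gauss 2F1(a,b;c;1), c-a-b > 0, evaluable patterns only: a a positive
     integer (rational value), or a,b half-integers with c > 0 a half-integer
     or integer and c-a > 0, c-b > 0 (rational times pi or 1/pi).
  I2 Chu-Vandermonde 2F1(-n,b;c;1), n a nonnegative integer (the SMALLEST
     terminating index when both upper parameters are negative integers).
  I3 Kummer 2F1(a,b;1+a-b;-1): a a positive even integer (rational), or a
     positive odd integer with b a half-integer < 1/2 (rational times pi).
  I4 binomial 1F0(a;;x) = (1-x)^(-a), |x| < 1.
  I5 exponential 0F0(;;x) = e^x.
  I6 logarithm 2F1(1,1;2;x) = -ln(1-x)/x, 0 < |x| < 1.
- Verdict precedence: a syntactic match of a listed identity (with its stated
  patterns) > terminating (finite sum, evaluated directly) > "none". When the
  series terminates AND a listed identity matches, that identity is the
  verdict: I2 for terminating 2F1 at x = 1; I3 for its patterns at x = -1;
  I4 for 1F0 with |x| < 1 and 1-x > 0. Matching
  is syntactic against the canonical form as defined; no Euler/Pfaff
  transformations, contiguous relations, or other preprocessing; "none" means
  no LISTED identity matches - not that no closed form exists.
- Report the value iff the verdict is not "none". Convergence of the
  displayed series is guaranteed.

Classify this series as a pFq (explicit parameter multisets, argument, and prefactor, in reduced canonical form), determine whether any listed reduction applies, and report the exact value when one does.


Canonical form: C = -\frac{9}{11} times 2F1 with upper {1, 4}, lower {2}, x = \frac{1}{9}. Verdict: no listed reduction: x = \frac{1}{9} and upper {1, 4} fail every I1-I6 pattern.

Key step: x = \frac{1}{9} and the parameter 5/2 appears in both the upper and lower lists and cancels.
Ratio: r(k) = \frac{1}{9} * (k+1) (k+4) / [(k+2) (k+1)] - rational in k. x = \frac{1}{9}; t_0 = -\frac{9}{11}; negate the roots.


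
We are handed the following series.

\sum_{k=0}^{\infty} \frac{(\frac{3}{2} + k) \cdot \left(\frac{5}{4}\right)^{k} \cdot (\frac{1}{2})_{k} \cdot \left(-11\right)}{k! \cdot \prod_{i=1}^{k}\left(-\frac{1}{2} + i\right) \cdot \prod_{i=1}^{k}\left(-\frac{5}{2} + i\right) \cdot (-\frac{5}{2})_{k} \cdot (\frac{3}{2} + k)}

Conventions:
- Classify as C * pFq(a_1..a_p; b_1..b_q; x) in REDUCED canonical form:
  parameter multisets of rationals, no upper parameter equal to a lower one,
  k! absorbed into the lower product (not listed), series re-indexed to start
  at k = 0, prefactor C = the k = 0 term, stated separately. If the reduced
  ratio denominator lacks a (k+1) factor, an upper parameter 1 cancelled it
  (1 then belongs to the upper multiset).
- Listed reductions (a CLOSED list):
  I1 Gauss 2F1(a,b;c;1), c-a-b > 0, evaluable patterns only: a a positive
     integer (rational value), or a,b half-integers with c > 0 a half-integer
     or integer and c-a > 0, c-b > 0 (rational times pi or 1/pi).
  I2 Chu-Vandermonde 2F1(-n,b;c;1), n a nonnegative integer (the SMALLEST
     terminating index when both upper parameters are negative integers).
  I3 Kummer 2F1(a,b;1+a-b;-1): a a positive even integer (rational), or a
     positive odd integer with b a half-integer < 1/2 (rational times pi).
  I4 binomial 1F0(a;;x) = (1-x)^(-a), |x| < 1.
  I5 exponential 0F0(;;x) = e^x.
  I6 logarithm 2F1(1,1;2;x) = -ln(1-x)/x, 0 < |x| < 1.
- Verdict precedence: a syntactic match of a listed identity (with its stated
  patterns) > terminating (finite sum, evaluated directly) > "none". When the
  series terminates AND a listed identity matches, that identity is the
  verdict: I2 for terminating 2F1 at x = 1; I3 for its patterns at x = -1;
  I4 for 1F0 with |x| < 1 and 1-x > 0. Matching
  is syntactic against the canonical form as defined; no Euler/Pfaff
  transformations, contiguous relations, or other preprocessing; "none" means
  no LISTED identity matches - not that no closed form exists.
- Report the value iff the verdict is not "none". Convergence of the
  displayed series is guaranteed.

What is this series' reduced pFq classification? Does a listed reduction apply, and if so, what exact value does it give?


At argument \frac{5}{4}: a 0F2 with upper {-}, lower {-\frac{5}{2}, -\frac{3}{2}}, scaled by C = -11. Verdict: no listed reduction: x = \frac{5}{4} and upper {-} fail every I1-I6 pattern.

First insight: from the first term -11: the lower running product (prefactor -11) is a rising factorial.
Step ratio: r(k) = \frac{5}{4} * 1 / [(k-\frac{5}{2}) (k-\frac{3}{2}) (k+1)] - rational in k. x = \frac{5}{4}; t_0 = -11; negate the roots.
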